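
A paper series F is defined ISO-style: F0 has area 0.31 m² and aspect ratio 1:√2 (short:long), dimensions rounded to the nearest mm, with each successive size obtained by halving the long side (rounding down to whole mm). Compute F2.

Let F0's short side be w mm. w · w√2 = 0.31 m² = 310,000 mm², so w ≈ 468.2 mm and w√2 ≈ 662.1 mm → F0 = 468 × 662 mm.
F1: ⌊662/2⌋ × 468 = 331 × 468 mm
F2: ⌊468/2⌋ × 331 = 234 × 331 mm

234 × 331 mm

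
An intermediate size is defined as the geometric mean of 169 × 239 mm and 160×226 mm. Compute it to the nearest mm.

164 × 232 mm

Short side: √(169 · 160) = √27040 ≈ 164.4 → 164 mm
Long side: √(239 · 226) = √54014 ≈ 232.4 → 232 mm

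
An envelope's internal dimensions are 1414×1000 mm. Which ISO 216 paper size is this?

B0 (1000 × 1414 mm)

Aspect ratio 1414/1000 ≈ 1.414 — close to the ISO √2 ≈ 1.414.
In the B-series (B0 = 1000 × 1414 mm): B0 = 1000 × 1414 mm.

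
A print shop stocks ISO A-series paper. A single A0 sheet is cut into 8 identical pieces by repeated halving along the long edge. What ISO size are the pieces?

8 = 2^3, so 3 halving steps.
A0 → A1 → … → A3 after 3 steps.

A3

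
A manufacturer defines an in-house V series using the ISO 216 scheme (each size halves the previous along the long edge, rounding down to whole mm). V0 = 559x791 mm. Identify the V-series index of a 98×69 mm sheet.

V0: 559 × 791 mm
V1: 395 × 559 mm
V2: 279 × 395 mm
V3: 197 × 279 mm
V4: 139 × 197 mm
V5: 98 × 139 mm
V6: 69 × 98 mm
V7: 49 × 69 mm
→ matches V6.

V6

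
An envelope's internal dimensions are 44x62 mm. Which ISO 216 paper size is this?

Aspect ratio 62/44 ≈ 1.409 — close to the ISO √2 ≈ 1.414.
In the B-series (B0 = 1000 × 1414 mm): B9 = 44 × 62 mm.

B9 (44 × 62 mm)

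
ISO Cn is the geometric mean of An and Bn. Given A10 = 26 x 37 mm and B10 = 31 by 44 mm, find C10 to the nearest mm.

Short side: √(26 · 31) = √806 ≈ 28.4 → 28 mm
Long side: √(37 · 44) = √1628 ≈ 40.3 → 40 mm

28 × 40 mm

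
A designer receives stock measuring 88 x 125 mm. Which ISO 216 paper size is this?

B7 (88 × 125 mm)

Aspect ratio 125/88 ≈ 1.420 — close to the ISO √2 ≈ 1.414.
In the B-series (B0 = 1000 × 1414 mm): B7 = 88 × 125 mm.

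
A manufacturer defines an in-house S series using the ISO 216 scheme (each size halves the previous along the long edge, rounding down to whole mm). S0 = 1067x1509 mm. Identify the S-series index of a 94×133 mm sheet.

S7

S0: 1067 × 1509 mm
S1: 754 × 1067 mm
S2: 533 × 754 mm
S3: 377 × 533 mm
S4: 266 × 377 mm
S5: 188 × 266 mm
S6: 133 × 188 mm
S7: 94 × 133 mm
S8: 66 × 94 mm
→ matches S7.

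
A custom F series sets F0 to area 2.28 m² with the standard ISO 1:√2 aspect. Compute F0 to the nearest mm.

1270 × 1796 mm

Let the short side be w mm. Then w · w√2 = 2.28 m² = 2,280,000 mm².
w² = 2,280,000/√2, so w ≈ 1269.7 mm; long side = w√2 ≈ 1795.7 mm.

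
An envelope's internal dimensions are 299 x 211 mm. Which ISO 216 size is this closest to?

A4 (210 × 297 mm)

Aspect ratio 299/211 ≈ 1.417 — close to the ISO √2 ≈ 1.414.
In the A-series (A0 area = 1 m²): A4 = 210 × 297 mm.
Off by 3 mm total — nearest standard size.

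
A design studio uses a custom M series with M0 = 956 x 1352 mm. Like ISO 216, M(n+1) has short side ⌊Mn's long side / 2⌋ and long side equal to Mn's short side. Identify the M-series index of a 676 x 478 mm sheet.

M2

M0: 956 × 1352 mm
M1: 676 × 956 mm
M2: 478 × 676 mm
M3: 338 × 478 mm
→ matches M2.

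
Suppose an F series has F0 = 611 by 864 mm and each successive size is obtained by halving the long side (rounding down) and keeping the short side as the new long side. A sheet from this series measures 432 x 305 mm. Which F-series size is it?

F2

F0: 611 × 864 mm
F1: 432 × 611 mm
F2: 305 × 432 mm
F3: 216 × 305 mm
→ matches F2.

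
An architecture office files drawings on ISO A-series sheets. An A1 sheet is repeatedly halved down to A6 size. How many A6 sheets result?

Each ISO step halves the sheet: 1 × A1 → 2 × A2 → 4 × A3 → 8 × A4 → …
From A1 to A6 is 5 halving steps: 2^5 = 32.

32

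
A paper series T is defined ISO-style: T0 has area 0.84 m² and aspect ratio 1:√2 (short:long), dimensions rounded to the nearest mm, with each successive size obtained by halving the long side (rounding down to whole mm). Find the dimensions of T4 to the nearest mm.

192 × 272 mm

Let T0's short side be w mm. w · w√2 = 0.84 m² = 840,000 mm², so w ≈ 770.7 mm and w√2 ≈ 1089.9 mm → T0 = 771 × 1090 mm.
T1: ⌊1090/2⌋ × 771 = 545 × 771 mm
T2: ⌊771/2⌋ × 545 = 385 × 545 mm
T3: ⌊545/2⌋ × 385 = 272 × 385 mm
T4: ⌊385/2⌋ × 272 = 192 × 272 mm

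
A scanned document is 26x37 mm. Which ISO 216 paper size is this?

A10 (26 × 37 mm)

Aspect ratio 37/26 ≈ 1.423 — close to the ISO √2 ≈ 1.414.
In the A-series (A0 area = 1 m²): A10 = 26 × 37 mm.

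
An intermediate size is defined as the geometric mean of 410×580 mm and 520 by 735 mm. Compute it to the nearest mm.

Short side: √(410 · 520) = √213200 ≈ 461.7 → 462 mm
Long side: √(580 · 735) = √426300 ≈ 652.9 → 653 mm

462 × 653 mm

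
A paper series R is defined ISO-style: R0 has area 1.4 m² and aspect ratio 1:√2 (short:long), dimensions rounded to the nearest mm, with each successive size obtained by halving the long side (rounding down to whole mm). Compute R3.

351 × 497 mm

Let R0's short side be w mm. w · w√2 = 1.4 m² = 1,400,000 mm², so w ≈ 995.0 mm and w√2 ≈ 1407.1 mm → R0 = 995 × 1407 mm.
R1: ⌊1407/2⌋ × 995 = 703 × 995 mm
R2: ⌊995/2⌋ × 703 = 497 × 703 mm
R3: ⌊703/2⌋ × 497 = 351 × 497 mm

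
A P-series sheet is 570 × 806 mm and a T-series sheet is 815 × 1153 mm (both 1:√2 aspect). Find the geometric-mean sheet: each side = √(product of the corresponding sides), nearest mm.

682 × 964 mm

Short side: √(570 · 815) = √464550 ≈ 681.6 → 682 mm
Long side: √(806 · 1153) = √929318 ≈ 964.0 → 964 mm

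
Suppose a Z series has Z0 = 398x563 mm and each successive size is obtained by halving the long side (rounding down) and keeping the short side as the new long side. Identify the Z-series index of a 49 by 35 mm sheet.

Z7

Z0: 398 × 563 mm
Z1: 281 × 398 mm
Z2: 199 × 281 mm
Z3: 140 × 199 mm
Z4: 99 × 140 mm
Z5: 70 × 99 mm
Z6: 49 × 70 mm
Z7: 35 × 49 mm
Z8: 24 × 35 mm
→ matches Z7.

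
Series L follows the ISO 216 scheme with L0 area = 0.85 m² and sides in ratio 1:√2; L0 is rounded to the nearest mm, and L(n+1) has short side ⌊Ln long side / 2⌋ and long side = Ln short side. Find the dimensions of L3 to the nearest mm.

274 × 387 mm

Let L0's short side be w mm. w · w√2 = 0.85 m² = 850,000 mm², so w ≈ 775.3 mm and w√2 ≈ 1096.4 mm → L0 = 775 × 1096 mm.
L1: ⌊1096/2⌋ × 775 = 548 × 775 mm
L2: ⌊775/2⌋ × 548 = 387 × 548 mm
L3: ⌊548/2⌋ × 387 = 274 × 387 mm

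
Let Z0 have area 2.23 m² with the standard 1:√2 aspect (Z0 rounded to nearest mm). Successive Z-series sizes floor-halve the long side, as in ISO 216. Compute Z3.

Let Z0's short side be w mm. w · w√2 = 2.23 m² = 2,230,000 mm², so w ≈ 1255.7 mm and w√2 ≈ 1775.9 mm → Z0 = 1256 × 1776 mm.
Z1: ⌊1776/2⌋ × 1256 = 888 × 1256 mm
Z2: ⌊1256/2⌋ × 888 = 628 × 888 mm
Z3: ⌊888/2⌋ × 628 = 444 × 628 mm

444 × 628 mm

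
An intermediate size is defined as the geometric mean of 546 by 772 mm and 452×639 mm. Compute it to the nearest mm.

Short side: √(546 · 452) = √246792 ≈ 496.8 → 497 mm
Long side: √(772 · 639) = √493308 ≈ 702.4 → 702 mm

497 × 702 mm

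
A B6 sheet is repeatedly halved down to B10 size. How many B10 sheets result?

Each ISO step halves the sheet: 1 × B6 → 2 × B7 → 4 × B8 → 8 × B9 → …
From B6 to B10 is 4 halving steps: 2^4 = 16.

16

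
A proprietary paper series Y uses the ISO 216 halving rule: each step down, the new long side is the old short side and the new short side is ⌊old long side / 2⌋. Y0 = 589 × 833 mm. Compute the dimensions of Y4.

147 × 208 mm

Y1: ⌊833/2⌋ × 589 = 416 × 589 mm
Y2: ⌊589/2⌋ × 416 = 294 × 416 mm
Y3: ⌊416/2⌋ × 294 = 208 × 294 mm
Y4: ⌊294/2⌋ × 208 = 147 × 208 mm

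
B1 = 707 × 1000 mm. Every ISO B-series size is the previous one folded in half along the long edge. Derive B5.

176 × 250 mm

B2: ⌊1000/2⌋ × 707 = 500 × 707 mm
B3: ⌊707/2⌋ × 500 = 353 × 500 mm
B4: ⌊500/2⌋ × 353 = 250 × 353 mm
B5: ⌊353/2⌋ × 250 = 176 × 250 mm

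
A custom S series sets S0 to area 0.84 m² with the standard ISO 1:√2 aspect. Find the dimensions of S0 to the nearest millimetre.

Let the short side be w mm. Then w · w√2 = 0.84 m² = 840,000 mm².
w² = 840,000/√2, so w ≈ 770.7 mm; long side = w√2 ≈ 1089.9 mm.

771 × 1090 mm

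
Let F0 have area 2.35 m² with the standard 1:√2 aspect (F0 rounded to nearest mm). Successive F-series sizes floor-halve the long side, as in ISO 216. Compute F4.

322 × 455 mm

Let F0's short side be w mm. w · w√2 = 2.35 m² = 2,350,000 mm², so w ≈ 1289.1 mm and w√2 ≈ 1823.0 mm → F0 = 1289 × 1823 mm.
F1: ⌊1823/2⌋ × 1289 = 911 × 1289 mm
F2: ⌊1289/2⌋ × 911 = 644 × 911 mm
F3: ⌊911/2⌋ × 644 = 455 × 644 mm
F4: ⌊644/2⌋ × 455 = 322 × 455 mm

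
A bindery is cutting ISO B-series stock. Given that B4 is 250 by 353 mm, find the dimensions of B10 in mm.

31 × 44 mm

B5: ⌊353/2⌋ × 250 = 176 × 250 mm
B6: ⌊250/2⌋ × 176 = 125 × 176 mm
B7: ⌊176/2⌋ × 125 = 88 × 125 mm
B8: ⌊125/2⌋ × 88 = 62 × 88 mm
B9: ⌊88/2⌋ × 62 = 44 × 62 mm
B10: ⌊62/2⌋ × 44 = 31 × 44 mm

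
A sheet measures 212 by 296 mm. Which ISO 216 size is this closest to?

A4 (210 × 297 mm)

Aspect ratio 296/212 ≈ 1.396 (ISO target is √2 ≈ 1.414).
In the A-series (A0 area = 1 m²): A4 = 210 × 297 mm.
Off by 3 mm total — nearest standard size.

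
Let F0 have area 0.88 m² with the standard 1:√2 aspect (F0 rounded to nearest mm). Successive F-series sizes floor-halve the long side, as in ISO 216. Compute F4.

Let F0's short side be w mm. w · w√2 = 0.88 m² = 880,000 mm², so w ≈ 788.8 mm and w√2 ≈ 1115.6 mm → F0 = 789 × 1116 mm.
F1: ⌊1116/2⌋ × 789 = 558 × 789 mm
F2: ⌊789/2⌋ × 558 = 394 × 558 mm
F3: ⌊558/2⌋ × 394 = 279 × 394 mm
F4: ⌊394/2⌋ × 279 = 197 × 279 mm

197 × 279 mm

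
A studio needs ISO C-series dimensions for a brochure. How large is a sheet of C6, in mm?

C0 = 917 × 1297 mm (C0 is the geometric mean of A0 and B0, aspect 1:√2).
C1: ⌊1297/2⌋ × 917 = 648 × 917 mm
C2: ⌊917/2⌋ × 648 = 458 × 648 mm
C3: ⌊648/2⌋ × 458 = 324 × 458 mm
C4: ⌊458/2⌋ × 324 = 229 × 324 mm
C5: ⌊324/2⌋ × 229 = 162 × 229 mm
C6: ⌊229/2⌋ × 162 = 114 × 162 mm

114 × 162 mm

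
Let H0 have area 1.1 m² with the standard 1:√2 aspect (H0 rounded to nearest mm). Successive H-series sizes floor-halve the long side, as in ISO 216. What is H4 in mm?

Let H0's short side be w mm. w · w√2 = 1.1 m² = 1,100,000 mm², so w ≈ 881.9 mm and w√2 ≈ 1247.3 mm → H0 = 882 × 1247 mm.
H1: ⌊1247/2⌋ × 882 = 623 × 882 mm
H2: ⌊882/2⌋ × 623 = 441 × 623 mm
H3: ⌊623/2⌋ × 441 = 311 × 441 mm
H4: ⌊441/2⌋ × 311 = 220 × 311 mm

220 × 311 mm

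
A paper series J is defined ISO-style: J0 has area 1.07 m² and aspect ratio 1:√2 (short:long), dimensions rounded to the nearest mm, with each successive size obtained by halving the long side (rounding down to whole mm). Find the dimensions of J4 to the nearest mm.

217 × 307 mm

Let J0's short side be w mm. w · w√2 = 1.07 m² = 1,070,000 mm², so w ≈ 869.8 mm and w√2 ≈ 1230.1 mm → J0 = 870 × 1230 mm.
J1: ⌊1230/2⌋ × 870 = 615 × 870 mm
J2: ⌊870/2⌋ × 615 = 435 × 615 mm
J3: ⌊615/2⌋ × 435 = 307 × 435 mm
J4: ⌊435/2⌋ × 307 = 217 × 307 mm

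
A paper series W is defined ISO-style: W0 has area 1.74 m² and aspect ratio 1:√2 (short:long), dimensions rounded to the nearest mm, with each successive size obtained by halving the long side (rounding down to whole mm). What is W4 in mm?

277 × 392 mm

Let W0's short side be w mm. w · w√2 = 1.74 m² = 1,740,000 mm², so w ≈ 1109.2 mm and w√2 ≈ 1568.7 mm → W0 = 1109 × 1569 mm.
W1: ⌊1569/2⌋ × 1109 = 784 × 1109 mm
W2: ⌊1109/2⌋ × 784 = 554 × 784 mm
W3: ⌊784/2⌋ × 554 = 392 × 554 mm
W4: ⌊554/2⌋ × 392 = 277 × 392 mm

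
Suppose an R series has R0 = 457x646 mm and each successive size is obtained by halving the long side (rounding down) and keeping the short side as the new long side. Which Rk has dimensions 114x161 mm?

R0: 457 × 646 mm
R1: 323 × 457 mm
R2: 228 × 323 mm
R3: 161 × 228 mm
R4: 114 × 161 mm
R5: 80 × 114 mm
→ matches R4.

R4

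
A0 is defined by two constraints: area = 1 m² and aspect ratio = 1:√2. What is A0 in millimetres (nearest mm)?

841 × 1189 mm

Let the short side be w mm. Then the long side is w√2 and w · w√2 = 10⁶ mm².
w² = 10⁶/√2, so w = 1000 / 2^(1/4) ≈ 840.9 mm; long side = 1000 · 2^(1/4) ≈ 1189.2 mm.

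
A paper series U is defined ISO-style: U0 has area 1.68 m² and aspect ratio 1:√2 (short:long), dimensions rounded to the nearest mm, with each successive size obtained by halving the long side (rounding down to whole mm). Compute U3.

385 × 545 mm

Let U0's short side be w mm. w · w√2 = 1.68 m² = 1,680,000 mm², so w ≈ 1089.9 mm and w√2 ≈ 1541.4 mm → U0 = 1090 × 1541 mm.
U1: ⌊1541/2⌋ × 1090 = 770 × 1090 mm
U2: ⌊1090/2⌋ × 770 = 545 × 770 mm
U3: ⌊770/2⌋ × 545 = 385 × 545 mm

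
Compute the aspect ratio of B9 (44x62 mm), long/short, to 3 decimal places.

62 / 44 = 1.409
ISO 216 targets √2 ≈ 1.414; the -0.005 deviation is from mm rounding.

1.409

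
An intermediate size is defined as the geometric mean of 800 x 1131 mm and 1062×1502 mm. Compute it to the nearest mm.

922 × 1303 mm

Short side: √(800 · 1062) = √849600 ≈ 921.7 → 922 mm
Long side: √(1131 · 1502) = √1698762 ≈ 1303.4 → 1303 mm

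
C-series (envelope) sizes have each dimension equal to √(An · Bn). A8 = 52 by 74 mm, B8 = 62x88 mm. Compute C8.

Short side: √(52 · 62) = √3224 ≈ 56.8 → 57 mm
Long side: √(74 · 88) = √6512 ≈ 80.7 → 81 mm

57 × 81 mm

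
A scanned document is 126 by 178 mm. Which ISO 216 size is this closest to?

B6 (125 × 176 mm)

Aspect ratio 178/126 ≈ 1.413 — close to the ISO √2 ≈ 1.414.
In the B-series (B0 = 1000 × 1414 mm): B6 = 125 × 176 mm.
Off by 3 mm total — nearest standard size.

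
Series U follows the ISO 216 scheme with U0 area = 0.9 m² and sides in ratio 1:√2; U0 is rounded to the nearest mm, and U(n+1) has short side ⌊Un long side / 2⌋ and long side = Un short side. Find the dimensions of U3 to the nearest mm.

Let U0's short side be w mm. w · w√2 = 0.9 m² = 900,000 mm², so w ≈ 797.7 mm and w√2 ≈ 1128.2 mm → U0 = 798 × 1128 mm.
U1: ⌊1128/2⌋ × 798 = 564 × 798 mm
U2: ⌊798/2⌋ × 564 = 399 × 564 mm
U3: ⌊564/2⌋ × 399 = 282 × 399 mm

282 × 399 mm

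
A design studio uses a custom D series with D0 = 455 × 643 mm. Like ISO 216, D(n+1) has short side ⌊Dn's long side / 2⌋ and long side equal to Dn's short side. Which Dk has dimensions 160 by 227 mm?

D0: 455 × 643 mm
D1: 321 × 455 mm
D2: 227 × 321 mm
D3: 160 × 227 mm
D4: 113 × 160 mm
→ matches D3.

D3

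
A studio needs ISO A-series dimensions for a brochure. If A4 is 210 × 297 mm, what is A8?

52 × 74 mm

A5: ⌊297/2⌋ × 210 = 148 × 210 mm
A6: ⌊210/2⌋ × 148 = 105 × 148 mm
A7: ⌊148/2⌋ × 105 = 74 × 105 mm
A8: ⌊105/2⌋ × 74 = 52 × 74 mm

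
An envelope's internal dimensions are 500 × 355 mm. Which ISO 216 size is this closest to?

B3 (353 × 500 mm)

Aspect ratio 500/355 ≈ 1.408 — close to the ISO √2 ≈ 1.414.
In the B-series (B0 = 1000 × 1414 mm): B3 = 353 × 500 mm.
Off by 2 mm total — nearest standard size.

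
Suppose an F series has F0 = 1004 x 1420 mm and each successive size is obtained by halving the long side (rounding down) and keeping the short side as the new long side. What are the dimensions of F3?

F1: ⌊1420/2⌋ × 1004 = 710 × 1004 mm
F2: ⌊1004/2⌋ × 710 = 502 × 710 mm
F3: ⌊710/2⌋ × 502 = 355 × 502 mm

355 × 502 mm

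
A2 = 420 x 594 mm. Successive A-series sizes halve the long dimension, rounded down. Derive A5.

148 × 210 mm

A3: ⌊594/2⌋ × 420 = 297 × 420 mm
A4: ⌊420/2⌋ × 297 = 210 × 297 mm
A5: ⌊297/2⌋ × 210 = 148 × 210 mm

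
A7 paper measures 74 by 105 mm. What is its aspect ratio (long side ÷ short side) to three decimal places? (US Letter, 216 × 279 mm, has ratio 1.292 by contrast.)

105 / 74 = 1.419
ISO 216 targets √2 ≈ 1.414; the +0.005 deviation is from mm rounding.

1.419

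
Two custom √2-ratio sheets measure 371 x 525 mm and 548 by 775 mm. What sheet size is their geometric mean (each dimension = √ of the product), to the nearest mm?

451 × 638 mm

Short side: √(371 · 548) = √203308 ≈ 450.9 → 451 mm
Long side: √(525 · 775) = √406875 ≈ 637.9 → 638 mm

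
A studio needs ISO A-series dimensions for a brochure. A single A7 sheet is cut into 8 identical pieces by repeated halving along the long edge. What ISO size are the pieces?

A10

8 = 2^3, so 3 halving steps.
A7 → A8 → … → A10 after 3 steps.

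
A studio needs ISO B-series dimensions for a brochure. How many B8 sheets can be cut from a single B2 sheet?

B2 = 500 × 707 mm; B8 = 62 × 88 mm.
Each halving step doubles the count; 6 steps from B2 to B8.
2^6 = 64.

64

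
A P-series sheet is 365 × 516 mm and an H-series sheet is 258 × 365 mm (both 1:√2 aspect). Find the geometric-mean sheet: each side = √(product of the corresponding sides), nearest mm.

307 × 434 mm

Short side: √(365 · 258) = √94170 ≈ 306.9 → 307 mm
Long side: √(516 · 365) = √188340 ≈ 434.0 → 434 mm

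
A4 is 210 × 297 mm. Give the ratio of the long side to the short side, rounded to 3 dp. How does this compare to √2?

1.414

297 / 210 = 1.414
Matches √2 ≈ 1.414 — the ISO 216 defining ratio.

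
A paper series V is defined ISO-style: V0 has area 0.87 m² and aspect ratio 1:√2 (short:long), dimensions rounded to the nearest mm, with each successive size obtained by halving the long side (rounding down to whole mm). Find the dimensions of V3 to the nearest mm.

277 × 392 mm

Let V0's short side be w mm. w · w√2 = 0.87 m² = 870,000 mm², so w ≈ 784.3 mm and w√2 ≈ 1109.2 mm → V0 = 784 × 1109 mm.
V1: ⌊1109/2⌋ × 784 = 554 × 784 mm
V2: ⌊784/2⌋ × 554 = 392 × 554 mm
V3: ⌊554/2⌋ × 392 = 277 × 392 mm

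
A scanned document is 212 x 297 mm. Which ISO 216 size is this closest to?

A4 (210 × 297 mm)

Aspect ratio 297/212 ≈ 1.401 — close to the ISO √2 ≈ 1.414.
In the A-series (A0 area = 1 m²): A4 = 210 × 297 mm.
Off by 2 mm total — nearest standard size.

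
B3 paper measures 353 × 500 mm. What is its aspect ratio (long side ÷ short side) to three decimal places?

500 / 353 = 1.416
ISO 216 targets √2 ≈ 1.414; the +0.002 deviation is from mm rounding.

1.416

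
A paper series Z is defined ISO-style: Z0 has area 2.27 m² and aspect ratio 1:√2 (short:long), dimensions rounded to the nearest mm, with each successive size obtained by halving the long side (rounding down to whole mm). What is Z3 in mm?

Let Z0's short side be w mm. w · w√2 = 2.27 m² = 2,270,000 mm², so w ≈ 1266.9 mm and w√2 ≈ 1791.7 mm → Z0 = 1267 × 1792 mm.
Z1: ⌊1792/2⌋ × 1267 = 896 × 1267 mm
Z2: ⌊1267/2⌋ × 896 = 633 × 896 mm
Z3: ⌊896/2⌋ × 633 = 448 × 633 mm

448 × 633 mm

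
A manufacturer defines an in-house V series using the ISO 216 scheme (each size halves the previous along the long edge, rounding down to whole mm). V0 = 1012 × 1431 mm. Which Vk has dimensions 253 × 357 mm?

V0: 1012 × 1431 mm
V1: 715 × 1012 mm
V2: 506 × 715 mm
V3: 357 × 506 mm
V4: 253 × 357 mm
V5: 178 × 253 mm
→ matches V4.

V4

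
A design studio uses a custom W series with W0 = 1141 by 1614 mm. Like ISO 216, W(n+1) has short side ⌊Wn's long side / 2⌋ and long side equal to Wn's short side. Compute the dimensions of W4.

285 × 403 mm

W1: ⌊1614/2⌋ × 1141 = 807 × 1141 mm
W2: ⌊1141/2⌋ × 807 = 570 × 807 mm
W3: ⌊807/2⌋ × 570 = 403 × 570 mm
W4: ⌊570/2⌋ × 403 = 285 × 403 mm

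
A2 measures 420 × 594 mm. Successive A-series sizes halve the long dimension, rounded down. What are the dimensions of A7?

74 × 105 mm

A3: ⌊594/2⌋ × 420 = 297 × 420 mm
A4: ⌊420/2⌋ × 297 = 210 × 297 mm
A5: ⌊297/2⌋ × 210 = 148 × 210 mm
A6: ⌊210/2⌋ × 148 = 105 × 148 mm
A7: ⌊148/2⌋ × 105 = 74 × 105 mm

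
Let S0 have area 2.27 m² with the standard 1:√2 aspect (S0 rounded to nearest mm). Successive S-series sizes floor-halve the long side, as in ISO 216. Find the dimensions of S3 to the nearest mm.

Let S0's short side be w mm. w · w√2 = 2.27 m² = 2,270,000 mm², so w ≈ 1266.9 mm and w√2 ≈ 1791.7 mm → S0 = 1267 × 1792 mm.
S1: ⌊1792/2⌋ × 1267 = 896 × 1267 mm
S2: ⌊1267/2⌋ × 896 = 633 × 896 mm
S3: ⌊896/2⌋ × 633 = 448 × 633 mm

448 × 633 mm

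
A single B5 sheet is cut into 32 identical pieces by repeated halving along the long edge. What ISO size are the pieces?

B10

32 = 2^5, so 5 halving steps.
B5 → B6 → … → B10 after 5 steps.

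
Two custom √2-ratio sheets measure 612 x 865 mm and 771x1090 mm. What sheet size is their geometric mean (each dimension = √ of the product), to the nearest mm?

Short side: √(612 · 771) = √471852 ≈ 686.9 → 687 mm
Long side: √(865 · 1090) = √942850 ≈ 971.0 → 971 mm

687 × 971 mm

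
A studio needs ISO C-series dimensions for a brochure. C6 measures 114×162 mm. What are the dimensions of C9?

C7: ⌊162/2⌋ × 114 = 81 × 114 mm
C8: ⌊114/2⌋ × 81 = 57 × 81 mm
C9: ⌊81/2⌋ × 57 = 40 × 57 mm

40 × 57 mm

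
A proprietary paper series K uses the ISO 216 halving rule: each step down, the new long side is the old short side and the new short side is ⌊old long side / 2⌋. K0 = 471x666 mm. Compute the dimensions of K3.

K1: ⌊666/2⌋ × 471 = 333 × 471 mm
K2: ⌊471/2⌋ × 333 = 235 × 333 mm
K3: ⌊333/2⌋ × 235 = 166 × 235 mm

166 × 235 mm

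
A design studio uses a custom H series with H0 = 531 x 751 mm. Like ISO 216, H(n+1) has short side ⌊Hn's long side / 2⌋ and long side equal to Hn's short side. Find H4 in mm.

132 × 187 mm

H1: ⌊751/2⌋ × 531 = 375 × 531 mm
H2: ⌊531/2⌋ × 375 = 265 × 375 mm
H3: ⌊375/2⌋ × 265 = 187 × 265 mm
H4: ⌊265/2⌋ × 187 = 132 × 187 mm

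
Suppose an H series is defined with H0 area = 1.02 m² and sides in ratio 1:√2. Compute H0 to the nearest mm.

849 × 1201 mm

Let the short side be w mm. Then w · w√2 = 1.02 m² = 1,020,000 mm².
w² = 1,020,000/√2, so w ≈ 849.3 mm; long side = w√2 ≈ 1201.0 mm.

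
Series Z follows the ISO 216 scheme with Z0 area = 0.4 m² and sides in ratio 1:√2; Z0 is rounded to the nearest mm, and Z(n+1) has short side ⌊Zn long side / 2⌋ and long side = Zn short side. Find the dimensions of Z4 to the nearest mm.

Let Z0's short side be w mm. w · w√2 = 0.4 m² = 400,000 mm², so w ≈ 531.8 mm and w√2 ≈ 752.1 mm → Z0 = 532 × 752 mm.
Z1: ⌊752/2⌋ × 532 = 376 × 532 mm
Z2: ⌊532/2⌋ × 376 = 266 × 376 mm
Z3: ⌊376/2⌋ × 266 = 188 × 266 mm
Z4: ⌊266/2⌋ × 188 = 133 × 188 mm

133 × 188 mm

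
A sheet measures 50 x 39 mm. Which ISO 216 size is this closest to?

A9 (37 × 52 mm)

Aspect ratio 50/39 ≈ 1.282 (ISO target is √2 ≈ 1.414).
In the A-series (A0 area = 1 m²): A9 = 37 × 52 mm.
Off by 4 mm total — nearest standard size.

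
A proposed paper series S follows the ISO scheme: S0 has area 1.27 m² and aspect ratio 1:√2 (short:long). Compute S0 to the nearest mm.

948 × 1340 mm

Let the short side be w mm. Then w · w√2 = 1.27 m² = 1,270,000 mm².
w² = 1,270,000/√2, so w ≈ 947.6 mm; long side = w√2 ≈ 1340.2 mm.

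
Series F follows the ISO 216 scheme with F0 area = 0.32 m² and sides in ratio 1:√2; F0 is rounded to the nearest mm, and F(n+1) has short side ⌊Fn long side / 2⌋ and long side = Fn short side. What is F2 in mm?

Let F0's short side be w mm. w · w√2 = 0.32 m² = 320,000 mm², so w ≈ 475.7 mm and w√2 ≈ 672.7 mm → F0 = 476 × 673 mm.
F1: ⌊673/2⌋ × 476 = 336 × 476 mm
F2: ⌊476/2⌋ × 336 = 238 × 336 mm

238 × 336 mm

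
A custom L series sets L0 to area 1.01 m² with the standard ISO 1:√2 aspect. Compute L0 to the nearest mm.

845 × 1195 mm

Let the short side be w mm. Then w · w√2 = 1.01 m² = 1,010,000 mm².
w² = 1,010,000/√2, so w ≈ 845.1 mm; long side = w√2 ≈ 1195.1 mm.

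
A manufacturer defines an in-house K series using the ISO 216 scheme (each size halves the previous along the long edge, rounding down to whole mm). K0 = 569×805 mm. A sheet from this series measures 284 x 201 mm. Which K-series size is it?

K0: 569 × 805 mm
K1: 402 × 569 mm
K2: 284 × 402 mm
K3: 201 × 284 mm
K4: 142 × 201 mm
→ matches K3.

K3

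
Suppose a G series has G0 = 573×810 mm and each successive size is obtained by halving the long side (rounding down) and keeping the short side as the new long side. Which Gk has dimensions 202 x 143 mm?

G4

G0: 573 × 810 mm
G1: 405 × 573 mm
G2: 286 × 405 mm
G3: 202 × 286 mm
G4: 143 × 202 mm
G5: 101 × 143 mm
→ matches G4.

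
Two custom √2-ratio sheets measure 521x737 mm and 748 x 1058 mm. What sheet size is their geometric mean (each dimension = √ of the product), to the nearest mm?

624 × 883 mm

Short side: √(521 · 748) = √389708 ≈ 624.3 → 624 mm
Long side: √(737 · 1058) = √779746 ≈ 883.0 → 883 mm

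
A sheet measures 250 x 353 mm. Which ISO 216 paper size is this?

B4 (250 × 353 mm)

Aspect ratio 353/250 ≈ 1.412 — close to the ISO √2 ≈ 1.414.
In the B-series (B0 = 1000 × 1414 mm): B4 = 250 × 353 mm.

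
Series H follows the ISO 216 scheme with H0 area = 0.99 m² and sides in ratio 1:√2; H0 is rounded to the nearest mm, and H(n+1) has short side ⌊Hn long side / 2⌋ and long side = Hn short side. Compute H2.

Let H0's short side be w mm. w · w√2 = 0.99 m² = 990,000 mm², so w ≈ 836.7 mm and w√2 ≈ 1183.2 mm → H0 = 837 × 1183 mm.
H1: ⌊1183/2⌋ × 837 = 591 × 837 mm
H2: ⌊837/2⌋ × 591 = 418 × 591 mm

418 × 591 mm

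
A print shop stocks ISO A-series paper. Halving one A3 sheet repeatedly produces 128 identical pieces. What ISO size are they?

A10

128 = 2^7, so 7 halving steps.
A3 → A4 → … → A10 after 7 steps.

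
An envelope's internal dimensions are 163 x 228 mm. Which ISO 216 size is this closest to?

C5 (162 × 229 mm)

Aspect ratio 228/163 ≈ 1.399 (ISO target is √2 ≈ 1.414).
In the C-series (envelope sizes, between A and B): C5 = 162 × 229 mm.
Off by 2 mm total — nearest standard size.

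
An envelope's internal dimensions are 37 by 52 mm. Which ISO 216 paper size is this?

A9 (37 × 52 mm)

Aspect ratio 52/37 ≈ 1.405 — close to the ISO √2 ≈ 1.414.
In the A-series (A0 area = 1 m²): A9 = 37 × 52 mm.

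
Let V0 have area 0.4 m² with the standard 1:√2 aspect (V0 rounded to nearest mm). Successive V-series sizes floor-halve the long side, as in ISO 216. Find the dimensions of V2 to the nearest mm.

266 × 376 mm

Let V0's short side be w mm. w · w√2 = 0.4 m² = 400,000 mm², so w ≈ 531.8 mm and w√2 ≈ 752.1 mm → V0 = 532 × 752 mm.
V1: ⌊752/2⌋ × 532 = 376 × 532 mm
V2: ⌊532/2⌋ × 376 = 266 × 376 mm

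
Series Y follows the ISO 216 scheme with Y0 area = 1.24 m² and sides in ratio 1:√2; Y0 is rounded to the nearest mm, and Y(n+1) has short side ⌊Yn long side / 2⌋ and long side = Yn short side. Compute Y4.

Let Y0's short side be w mm. w · w√2 = 1.24 m² = 1,240,000 mm², so w ≈ 936.4 mm and w√2 ≈ 1324.2 mm → Y0 = 936 × 1324 mm.
Y1: ⌊1324/2⌋ × 936 = 662 × 936 mm
Y2: ⌊936/2⌋ × 662 = 468 × 662 mm
Y3: ⌊662/2⌋ × 468 = 331 × 468 mm
Y4: ⌊468/2⌋ × 331 = 234 × 331 mm

234 × 331 mm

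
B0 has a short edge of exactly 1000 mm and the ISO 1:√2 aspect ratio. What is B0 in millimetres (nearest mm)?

1000 × 1414 mm

Short side = 1000 mm; long side = 1000√2 ≈ 1414.2 mm.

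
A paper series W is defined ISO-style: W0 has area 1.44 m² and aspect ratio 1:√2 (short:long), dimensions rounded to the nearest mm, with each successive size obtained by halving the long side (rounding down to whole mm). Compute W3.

Let W0's short side be w mm. w · w√2 = 1.44 m² = 1,440,000 mm², so w ≈ 1009.1 mm and w√2 ≈ 1427.0 mm → W0 = 1009 × 1427 mm.
W1: ⌊1427/2⌋ × 1009 = 713 × 1009 mm
W2: ⌊1009/2⌋ × 713 = 504 × 713 mm
W3: ⌊713/2⌋ × 504 = 356 × 504 mm

356 × 504 mm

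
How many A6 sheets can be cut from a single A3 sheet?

A3 = 297 × 420 mm; A6 = 105 × 148 mm.
Each halving step doubles the count; 3 steps from A3 to A6.
2^3 = 8.

8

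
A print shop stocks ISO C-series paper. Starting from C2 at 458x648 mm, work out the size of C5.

C3: ⌊648/2⌋ × 458 = 324 × 458 mm
C4: ⌊458/2⌋ × 324 = 229 × 324 mm
C5: ⌊324/2⌋ × 229 = 162 × 229 mm

162 × 229 mm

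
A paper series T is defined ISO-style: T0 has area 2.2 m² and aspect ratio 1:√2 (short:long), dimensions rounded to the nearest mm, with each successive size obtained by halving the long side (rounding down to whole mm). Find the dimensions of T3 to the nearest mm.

441 × 623 mm

Let T0's short side be w mm. w · w√2 = 2.2 m² = 2,200,000 mm², so w ≈ 1247.3 mm and w√2 ≈ 1763.9 mm → T0 = 1247 × 1764 mm.
T1: ⌊1764/2⌋ × 1247 = 882 × 1247 mm
T2: ⌊1247/2⌋ × 882 = 623 × 882 mm
T3: ⌊882/2⌋ × 623 = 441 × 623 mm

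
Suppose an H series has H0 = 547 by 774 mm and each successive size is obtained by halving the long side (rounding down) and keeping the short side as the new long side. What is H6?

68 × 96 mm

H1 = 387 × 547 mm (from H0 by 1 halving).
H2: ⌊547/2⌋ × 387 = 273 × 387 mm
H3: ⌊387/2⌋ × 273 = 193 × 273 mm
H4: ⌊273/2⌋ × 193 = 136 × 193 mm
H5: ⌊193/2⌋ × 136 = 96 × 136 mm
H6: ⌊136/2⌋ × 96 = 68 × 96 mm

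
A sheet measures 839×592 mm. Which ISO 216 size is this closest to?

Aspect ratio 839/592 ≈ 1.417 — close to the ISO √2 ≈ 1.414.
In the A-series (A0 area = 1 m²): A1 = 594 × 841 mm.
Off by 4 mm total — nearest standard size.

A1 (594 × 841 mm)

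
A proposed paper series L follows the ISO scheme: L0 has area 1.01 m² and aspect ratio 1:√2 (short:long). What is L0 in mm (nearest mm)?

Let the short side be w mm. Then w · w√2 = 1.01 m² = 1,010,000 mm².
w² = 1,010,000/√2, so w ≈ 845.1 mm; long side = w√2 ≈ 1195.1 mm.

845 × 1195 mm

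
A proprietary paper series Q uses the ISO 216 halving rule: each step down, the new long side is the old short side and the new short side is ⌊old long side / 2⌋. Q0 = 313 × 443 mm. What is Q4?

78 × 110 mm

Q1: ⌊443/2⌋ × 313 = 221 × 313 mm
Q2: ⌊313/2⌋ × 221 = 156 × 221 mm
Q3: ⌊221/2⌋ × 156 = 110 × 156 mm
Q4: ⌊156/2⌋ × 110 = 78 × 110 mm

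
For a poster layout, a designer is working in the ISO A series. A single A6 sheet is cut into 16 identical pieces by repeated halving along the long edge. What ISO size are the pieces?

A10

16 = 2^4, so 4 halving steps.
A6 → A7 → … → A10 after 4 steps.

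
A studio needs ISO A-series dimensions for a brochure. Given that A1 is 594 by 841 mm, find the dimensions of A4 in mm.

210 × 297 mm

A2: ⌊841/2⌋ × 594 = 420 × 594 mm
A3: ⌊594/2⌋ × 420 = 297 × 420 mm
A4: ⌊420/2⌋ × 297 = 210 × 297 mm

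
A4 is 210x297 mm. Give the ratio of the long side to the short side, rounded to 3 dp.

297 / 210 = 1.414
Matches √2 ≈ 1.414 — the ISO 216 defining ratio.

1.414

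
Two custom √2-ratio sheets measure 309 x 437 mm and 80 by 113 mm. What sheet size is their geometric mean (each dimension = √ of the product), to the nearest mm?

Short side: √(309 · 80) = √24720 ≈ 157.2 → 157 mm
Long side: √(437 · 113) = √49381 ≈ 222.2 → 222 mm

157 × 222 mm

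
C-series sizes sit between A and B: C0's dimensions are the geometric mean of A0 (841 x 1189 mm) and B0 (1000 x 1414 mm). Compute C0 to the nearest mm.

917 × 1297 mm

Short: √(841 · 1000) = √841000 ≈ 917.1 mm.
Long: √(1189 · 1414) = √1681246 ≈ 1296.6 mm.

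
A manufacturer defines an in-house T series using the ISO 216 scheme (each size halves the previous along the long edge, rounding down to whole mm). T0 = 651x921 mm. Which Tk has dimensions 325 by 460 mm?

T2

T0: 651 × 921 mm
T1: 460 × 651 mm
T2: 325 × 460 mm
T3: 230 × 325 mm
→ matches T2.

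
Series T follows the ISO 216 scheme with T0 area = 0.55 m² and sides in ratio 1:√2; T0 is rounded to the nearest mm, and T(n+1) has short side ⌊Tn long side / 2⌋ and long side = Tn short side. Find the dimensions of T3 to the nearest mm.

Let T0's short side be w mm. w · w√2 = 0.55 m² = 550,000 mm², so w ≈ 623.6 mm and w√2 ≈ 881.9 mm → T0 = 624 × 882 mm.
T1: ⌊882/2⌋ × 624 = 441 × 624 mm
T2: ⌊624/2⌋ × 441 = 312 × 441 mm
T3: ⌊441/2⌋ × 312 = 220 × 312 mm

220 × 312 mm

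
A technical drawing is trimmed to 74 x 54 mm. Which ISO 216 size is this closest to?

A8 (52 × 74 mm)

Aspect ratio 74/54 ≈ 1.370 (ISO target is √2 ≈ 1.414).
In the A-series (A0 area = 1 m²): A8 = 52 × 74 mm.
Off by 2 mm total — nearest standard size.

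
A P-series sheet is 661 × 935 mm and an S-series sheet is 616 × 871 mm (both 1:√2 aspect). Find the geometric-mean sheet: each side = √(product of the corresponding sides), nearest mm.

638 × 902 mm

Short side: √(661 · 616) = √407176 ≈ 638.1 → 638 mm
Long side: √(935 · 871) = √814385 ≈ 902.4 → 902 mm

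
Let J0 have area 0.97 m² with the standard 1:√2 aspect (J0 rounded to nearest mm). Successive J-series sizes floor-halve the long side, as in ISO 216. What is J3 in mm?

Let J0's short side be w mm. w · w√2 = 0.97 m² = 970,000 mm², so w ≈ 828.2 mm and w√2 ≈ 1171.2 mm → J0 = 828 × 1171 mm.
J1: ⌊1171/2⌋ × 828 = 585 × 828 mm
J2: ⌊828/2⌋ × 585 = 414 × 585 mm
J3: ⌊585/2⌋ × 414 = 292 × 414 mm

292 × 414 mm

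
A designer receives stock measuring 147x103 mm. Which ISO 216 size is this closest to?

A6 (105 × 148 mm)

Aspect ratio 147/103 ≈ 1.427 — close to the ISO √2 ≈ 1.414.
In the A-series (A0 area = 1 m²): A6 = 105 × 148 mm.
Off by 3 mm total — nearest standard size.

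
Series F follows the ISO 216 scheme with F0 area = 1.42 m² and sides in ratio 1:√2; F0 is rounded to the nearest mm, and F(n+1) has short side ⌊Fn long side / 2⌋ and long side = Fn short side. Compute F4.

250 × 354 mm

Let F0's short side be w mm. w · w√2 = 1.42 m² = 1,420,000 mm², so w ≈ 1002.0 mm and w√2 ≈ 1417.1 mm → F0 = 1002 × 1417 mm.
F1: ⌊1417/2⌋ × 1002 = 708 × 1002 mm
F2: ⌊1002/2⌋ × 708 = 501 × 708 mm
F3: ⌊708/2⌋ × 501 = 354 × 501 mm
F4: ⌊501/2⌋ × 354 = 250 × 354 mm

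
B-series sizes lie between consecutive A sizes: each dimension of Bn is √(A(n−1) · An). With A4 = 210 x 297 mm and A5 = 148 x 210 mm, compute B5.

Short side: √(210 · 148) = √31080 ≈ 176.3 → 176 mm
Long side: √(297 · 210) = √62370 ≈ 249.7 → 250 mm

176 × 250 mm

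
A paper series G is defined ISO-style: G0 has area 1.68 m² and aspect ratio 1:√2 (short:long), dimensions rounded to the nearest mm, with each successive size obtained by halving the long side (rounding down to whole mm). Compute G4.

Let G0's short side be w mm. w · w√2 = 1.68 m² = 1,680,000 mm², so w ≈ 1089.9 mm and w√2 ≈ 1541.4 mm → G0 = 1090 × 1541 mm.
G1: ⌊1541/2⌋ × 1090 = 770 × 1090 mm
G2: ⌊1090/2⌋ × 770 = 545 × 770 mm
G3: ⌊770/2⌋ × 545 = 385 × 545 mm
G4: ⌊545/2⌋ × 385 = 272 × 385 mm

272 × 385 mm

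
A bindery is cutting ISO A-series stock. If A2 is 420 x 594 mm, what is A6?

A3: ⌊594/2⌋ × 420 = 297 × 420 mm
A4: ⌊420/2⌋ × 297 = 210 × 297 mm
A5: ⌊297/2⌋ × 210 = 148 × 210 mm
A6: ⌊210/2⌋ × 148 = 105 × 148 mm

105 × 148 mm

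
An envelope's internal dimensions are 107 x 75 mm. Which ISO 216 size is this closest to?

Aspect ratio 107/75 ≈ 1.427 — close to the ISO √2 ≈ 1.414.
In the A-series (A0 area = 1 m²): A7 = 74 × 105 mm.
Off by 3 mm total — nearest standard size.

A7 (74 × 105 mm)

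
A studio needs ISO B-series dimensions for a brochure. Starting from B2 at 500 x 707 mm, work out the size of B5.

176 × 250 mm

B3: ⌊707/2⌋ × 500 = 353 × 500 mm
B4: ⌊500/2⌋ × 353 = 250 × 353 mm
B5: ⌊353/2⌋ × 250 = 176 × 250 mm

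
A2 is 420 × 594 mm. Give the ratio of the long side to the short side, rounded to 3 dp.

1.414

594 / 420 = 1.414
Matches √2 ≈ 1.414 — the ISO 216 defining ratio.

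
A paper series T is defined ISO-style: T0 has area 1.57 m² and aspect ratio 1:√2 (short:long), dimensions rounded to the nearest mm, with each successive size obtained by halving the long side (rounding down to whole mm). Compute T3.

372 × 527 mm

Let T0's short side be w mm. w · w√2 = 1.57 m² = 1,570,000 mm², so w ≈ 1053.6 mm and w√2 ≈ 1490.1 mm → T0 = 1054 × 1490 mm.
T1: ⌊1490/2⌋ × 1054 = 745 × 1054 mm
T2: ⌊1054/2⌋ × 745 = 527 × 745 mm
T3: ⌊745/2⌋ × 527 = 372 × 527 mm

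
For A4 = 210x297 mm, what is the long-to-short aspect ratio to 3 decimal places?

297 / 210 = 1.414
Matches √2 ≈ 1.414 — the ISO 216 defining ratio.

1.414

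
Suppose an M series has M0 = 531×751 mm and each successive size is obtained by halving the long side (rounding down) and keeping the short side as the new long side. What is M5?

93 × 132 mm

M1: ⌊751/2⌋ × 531 = 375 × 531 mm
M2: ⌊531/2⌋ × 375 = 265 × 375 mm
M3: ⌊375/2⌋ × 265 = 187 × 265 mm
M4: ⌊265/2⌋ × 187 = 132 × 187 mm
M5: ⌊187/2⌋ × 132 = 93 × 132 mm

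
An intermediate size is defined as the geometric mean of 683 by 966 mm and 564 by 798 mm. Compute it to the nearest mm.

621 × 878 mm

Short side: √(683 · 564) = √385212 ≈ 620.7 → 621 mm
Long side: √(966 · 798) = √770868 ≈ 878.0 → 878 mm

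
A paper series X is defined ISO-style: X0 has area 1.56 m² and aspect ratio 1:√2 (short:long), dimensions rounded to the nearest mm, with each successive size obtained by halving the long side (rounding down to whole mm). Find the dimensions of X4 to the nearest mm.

262 × 371 mm

Let X0's short side be w mm. w · w√2 = 1.56 m² = 1,560,000 mm², so w ≈ 1050.3 mm and w√2 ≈ 1485.3 mm → X0 = 1050 × 1485 mm.
X1: ⌊1485/2⌋ × 1050 = 742 × 1050 mm
X2: ⌊1050/2⌋ × 742 = 525 × 742 mm
X3: ⌊742/2⌋ × 525 = 371 × 525 mm
X4: ⌊525/2⌋ × 371 = 262 × 371 mm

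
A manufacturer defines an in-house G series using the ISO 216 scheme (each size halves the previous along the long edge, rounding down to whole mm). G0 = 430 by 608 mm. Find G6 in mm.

G1: ⌊608/2⌋ × 430 = 304 × 430 mm
G2: ⌊430/2⌋ × 304 = 215 × 304 mm
G3: ⌊304/2⌋ × 215 = 152 × 215 mm
G4: ⌊215/2⌋ × 152 = 107 × 152 mm
G5: ⌊152/2⌋ × 107 = 76 × 107 mm
G6: ⌊107/2⌋ × 76 = 53 × 76 mm

53 × 76 mm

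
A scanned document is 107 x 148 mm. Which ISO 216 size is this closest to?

Aspect ratio 148/107 ≈ 1.383 (ISO target is √2 ≈ 1.414).
In the A-series (A0 area = 1 m²): A6 = 105 × 148 mm.
Off by 2 mm total — nearest standard size.

A6 (105 × 148 mm)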